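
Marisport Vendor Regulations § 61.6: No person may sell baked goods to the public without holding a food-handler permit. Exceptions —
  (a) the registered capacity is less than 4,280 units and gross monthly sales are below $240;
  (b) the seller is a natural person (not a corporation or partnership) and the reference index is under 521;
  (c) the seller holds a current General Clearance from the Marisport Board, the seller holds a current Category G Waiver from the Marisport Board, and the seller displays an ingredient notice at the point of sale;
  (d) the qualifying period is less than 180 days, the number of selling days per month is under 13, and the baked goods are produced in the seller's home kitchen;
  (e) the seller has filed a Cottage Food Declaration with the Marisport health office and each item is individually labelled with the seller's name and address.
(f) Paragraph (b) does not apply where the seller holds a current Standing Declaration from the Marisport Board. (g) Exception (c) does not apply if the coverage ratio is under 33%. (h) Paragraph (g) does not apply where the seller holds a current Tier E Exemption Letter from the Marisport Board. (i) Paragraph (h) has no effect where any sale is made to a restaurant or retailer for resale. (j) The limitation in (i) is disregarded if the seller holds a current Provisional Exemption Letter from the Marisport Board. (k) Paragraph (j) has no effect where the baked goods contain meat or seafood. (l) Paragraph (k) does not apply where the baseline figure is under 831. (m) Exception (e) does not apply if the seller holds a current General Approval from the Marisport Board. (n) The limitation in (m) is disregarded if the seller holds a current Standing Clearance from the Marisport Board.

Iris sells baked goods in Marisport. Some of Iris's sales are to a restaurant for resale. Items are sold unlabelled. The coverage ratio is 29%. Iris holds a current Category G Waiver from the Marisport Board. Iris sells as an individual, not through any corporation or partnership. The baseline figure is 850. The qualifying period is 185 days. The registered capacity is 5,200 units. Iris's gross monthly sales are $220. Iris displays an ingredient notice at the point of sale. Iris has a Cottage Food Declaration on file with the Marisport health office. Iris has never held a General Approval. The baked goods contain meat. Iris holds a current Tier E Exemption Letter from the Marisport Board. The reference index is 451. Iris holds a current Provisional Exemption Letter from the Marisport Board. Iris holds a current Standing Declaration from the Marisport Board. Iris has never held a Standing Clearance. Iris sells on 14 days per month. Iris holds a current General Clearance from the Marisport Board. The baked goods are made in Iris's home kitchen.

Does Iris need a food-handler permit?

Exception (a) does not apply: the registered capacity is 5,200 units, not less than 4,280 units.
Exception (b): the seller is a natural person; the reference index is 451, under the 521 limit — every condition holds. Turning to paragraph (f): (f) operates against (b): a current Standing Declaration is held. Exception (b) does not apply.
All of (c)'s requirements are met (a current General Clearance is held; a current Category G Waiver is held; an ingredient notice is displayed). Turning to paragraphs (g)–(l): (g) applies — the coverage ratio is 29%, under the 33% limit. (h) is engaged (a current Tier E Exemption Letter is held), but is displaced by (i): (i) applies — some sales are to a restaurant for resale. (j) is triggered (a current Provisional Exemption Letter is held), but is itself disapplied by (k): (k) operates against (j): the baked goods contain meat. (l) is not triggered (the baseline figure is 850, not under 831), so (k) stands. Exception (c) does not apply.
Exception (d) fails — the qualifying period is 185 days, not less than 180 days.
Exception (e) does not apply: items are sold unlabelled.
No exception is made out. Iris falls within the general rule.

Yes — Iris must hold a food-handler permit.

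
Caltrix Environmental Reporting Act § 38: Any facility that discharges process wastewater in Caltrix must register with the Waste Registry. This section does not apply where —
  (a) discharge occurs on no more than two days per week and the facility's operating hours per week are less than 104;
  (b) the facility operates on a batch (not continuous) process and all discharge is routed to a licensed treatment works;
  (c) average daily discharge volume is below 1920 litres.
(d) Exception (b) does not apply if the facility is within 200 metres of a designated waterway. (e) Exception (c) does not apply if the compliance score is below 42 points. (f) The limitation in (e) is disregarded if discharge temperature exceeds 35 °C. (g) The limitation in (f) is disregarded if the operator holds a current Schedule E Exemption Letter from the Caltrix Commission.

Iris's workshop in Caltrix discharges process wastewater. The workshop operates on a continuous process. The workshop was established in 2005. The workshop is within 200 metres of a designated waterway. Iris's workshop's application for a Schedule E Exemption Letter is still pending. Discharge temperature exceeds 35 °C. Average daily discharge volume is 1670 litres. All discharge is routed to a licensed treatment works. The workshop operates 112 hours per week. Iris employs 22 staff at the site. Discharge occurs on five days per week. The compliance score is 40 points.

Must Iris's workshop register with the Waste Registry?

Exception (a) does not apply: discharge occurs on five days per week.
Exception (b) does not apply: the facility operates on a continuous process.
Exception (c) is satisfied on its face — average daily discharge volume is 1670 litres, below the 1920 litres limit. As to paragraphs (e)–(g): (e) is triggered (the compliance score is 40 points, below the 42 points limit), but is overridden by (f): (f) operates against (e): discharge temperature exceeds 35 °C. (g) does not operate here (no current Schedule E Exemption Letter is held), so (f) stands. Exception (c) stands.

No — exception (c) applies; Iris's workshop is not required to register with the Waste Registry.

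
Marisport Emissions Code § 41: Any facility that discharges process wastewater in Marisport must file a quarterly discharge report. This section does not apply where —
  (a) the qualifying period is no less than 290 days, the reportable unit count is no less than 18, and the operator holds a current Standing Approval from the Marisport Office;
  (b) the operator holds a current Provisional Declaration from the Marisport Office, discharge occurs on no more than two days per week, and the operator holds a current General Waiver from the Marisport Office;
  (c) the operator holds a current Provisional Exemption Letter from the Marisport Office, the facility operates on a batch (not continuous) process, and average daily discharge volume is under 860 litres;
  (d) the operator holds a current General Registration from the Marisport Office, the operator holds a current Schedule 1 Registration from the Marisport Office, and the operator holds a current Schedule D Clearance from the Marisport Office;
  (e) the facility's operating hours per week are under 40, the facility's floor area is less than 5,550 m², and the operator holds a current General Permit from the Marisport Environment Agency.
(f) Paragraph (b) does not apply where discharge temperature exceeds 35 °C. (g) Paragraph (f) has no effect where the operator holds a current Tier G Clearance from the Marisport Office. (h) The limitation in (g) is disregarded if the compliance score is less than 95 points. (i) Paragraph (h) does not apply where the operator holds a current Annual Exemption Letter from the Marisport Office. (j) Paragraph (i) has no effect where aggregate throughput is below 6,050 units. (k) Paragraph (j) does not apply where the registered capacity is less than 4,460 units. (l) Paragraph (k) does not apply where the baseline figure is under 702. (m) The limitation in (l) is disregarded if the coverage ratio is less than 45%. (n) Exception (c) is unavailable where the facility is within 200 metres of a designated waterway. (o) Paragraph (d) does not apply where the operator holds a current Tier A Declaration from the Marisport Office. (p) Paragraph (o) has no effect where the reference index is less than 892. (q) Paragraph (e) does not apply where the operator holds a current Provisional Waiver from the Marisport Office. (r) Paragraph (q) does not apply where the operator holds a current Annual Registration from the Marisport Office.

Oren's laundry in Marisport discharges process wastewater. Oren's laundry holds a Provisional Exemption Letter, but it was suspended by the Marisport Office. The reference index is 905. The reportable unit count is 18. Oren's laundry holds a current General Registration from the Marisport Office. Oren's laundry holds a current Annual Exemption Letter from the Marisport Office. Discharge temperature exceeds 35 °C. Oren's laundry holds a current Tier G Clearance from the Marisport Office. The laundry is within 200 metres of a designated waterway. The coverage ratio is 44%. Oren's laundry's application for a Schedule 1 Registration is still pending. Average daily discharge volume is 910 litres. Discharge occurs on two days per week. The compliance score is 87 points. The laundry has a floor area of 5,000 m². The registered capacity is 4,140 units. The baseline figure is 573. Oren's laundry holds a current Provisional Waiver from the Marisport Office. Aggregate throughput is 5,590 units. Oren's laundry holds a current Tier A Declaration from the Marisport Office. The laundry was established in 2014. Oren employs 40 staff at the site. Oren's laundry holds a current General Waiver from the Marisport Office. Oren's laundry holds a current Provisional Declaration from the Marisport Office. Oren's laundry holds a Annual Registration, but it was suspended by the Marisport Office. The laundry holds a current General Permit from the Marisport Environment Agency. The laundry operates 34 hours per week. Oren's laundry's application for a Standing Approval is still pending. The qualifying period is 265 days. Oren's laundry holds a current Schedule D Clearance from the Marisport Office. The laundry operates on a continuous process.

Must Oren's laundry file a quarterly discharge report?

No — exception (b) applies; Oren's laundry is not required to file a quarterly discharge report.

Exception (a) requires that the qualifying period is no less than 290 days; but the qualifying period is 265 days, short of 290 days, so (a) is unavailable.
Exception (b): a current Provisional Declaration is held; discharge occurs on no more than two days per week; a current General Waiver is held — every condition holds. Considering the limiting provisions: (f) would limit (b) — discharge temperature exceeds 35 °C — but (g) sets (f) aside: (g) operates against (f): a current Tier G Clearance is held. (h) operates (the compliance score is 87 points, less than the 95 points limit), but yields to (i): (i) operates against (h): a current Annual Exemption Letter is held. (j) operates (aggregate throughput is 5,590 units, below the 6,050 units limit), but is itself disapplied by (k): (k) operates against (j): the registered capacity is 4,140 units, less than the 4,460 units limit. (l) would limit (k) — the baseline figure is 573, under the 702 limit — but (m) sets (l) aside: (m) is triggered — the coverage ratio is 44%, less than the 45% limit. Exception (b) stands.
Exception (c) does not apply: no current Provisional Exemption Letter is held.
Exception (d) requires that the operator holds a current Schedule 1 Registration from the Marisport Office; but there is no Schedule 1 Registration in force, so (d) is unavailable.
Exception (e) is satisfied on its face — the facility's operating hours per week are 34, under the 40 limit; the facility's floor area is 5,000 m², less than the 5,550 m² limit; a current General Permit is held. However, paragraphs (q)–(r) must be considered: (q) operates against (e): a current Provisional Waiver is held. (r) is inapplicable (there is no Annual Registration in force), so (q) stands. Exception (e) does not apply.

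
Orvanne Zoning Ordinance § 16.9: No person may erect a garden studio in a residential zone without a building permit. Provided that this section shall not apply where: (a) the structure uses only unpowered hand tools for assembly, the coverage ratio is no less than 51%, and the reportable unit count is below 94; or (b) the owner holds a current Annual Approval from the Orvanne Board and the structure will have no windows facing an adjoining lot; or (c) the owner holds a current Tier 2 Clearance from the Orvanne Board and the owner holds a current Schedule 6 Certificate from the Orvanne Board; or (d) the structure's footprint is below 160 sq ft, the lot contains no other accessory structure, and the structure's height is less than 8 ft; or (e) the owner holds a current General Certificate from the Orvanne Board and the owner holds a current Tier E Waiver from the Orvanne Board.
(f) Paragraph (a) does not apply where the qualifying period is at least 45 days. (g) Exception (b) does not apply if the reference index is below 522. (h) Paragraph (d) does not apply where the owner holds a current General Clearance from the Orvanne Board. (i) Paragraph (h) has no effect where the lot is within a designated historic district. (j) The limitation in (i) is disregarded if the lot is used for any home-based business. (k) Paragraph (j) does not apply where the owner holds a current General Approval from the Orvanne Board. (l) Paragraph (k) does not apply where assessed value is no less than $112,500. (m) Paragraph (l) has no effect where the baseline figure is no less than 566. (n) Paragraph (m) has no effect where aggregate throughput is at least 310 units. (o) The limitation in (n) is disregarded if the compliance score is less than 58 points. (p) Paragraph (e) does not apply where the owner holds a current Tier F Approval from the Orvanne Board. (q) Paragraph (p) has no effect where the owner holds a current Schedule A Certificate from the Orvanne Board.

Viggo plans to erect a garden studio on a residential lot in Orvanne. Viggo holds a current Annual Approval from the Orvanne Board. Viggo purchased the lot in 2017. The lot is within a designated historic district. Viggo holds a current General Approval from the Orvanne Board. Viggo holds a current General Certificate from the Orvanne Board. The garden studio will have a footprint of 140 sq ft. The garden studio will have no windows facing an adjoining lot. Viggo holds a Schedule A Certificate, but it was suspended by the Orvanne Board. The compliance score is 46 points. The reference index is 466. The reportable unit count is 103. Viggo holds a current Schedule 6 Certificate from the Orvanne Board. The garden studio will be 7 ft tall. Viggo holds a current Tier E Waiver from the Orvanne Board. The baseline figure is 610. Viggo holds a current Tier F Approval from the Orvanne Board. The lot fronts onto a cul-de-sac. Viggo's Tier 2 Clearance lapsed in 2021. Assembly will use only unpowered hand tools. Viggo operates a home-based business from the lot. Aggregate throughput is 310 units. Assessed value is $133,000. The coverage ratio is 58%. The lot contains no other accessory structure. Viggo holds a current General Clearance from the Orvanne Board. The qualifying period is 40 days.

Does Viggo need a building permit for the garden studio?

Exception (a) does not apply: the reportable unit count is 103, not below 94.
Exception (b) is satisfied on its face — a current Annual Approval is held; no windows face an adjoining lot. Turning to paragraph (g): (g) operates against (b): the reference index is 466, below the 522 limit. Exception (b) does not apply.
Exception (c) does not apply: no current Tier 2 Clearance is held.
Exception (d) is satisfied on its face — the structure's footprint is 140 sq ft, below the 160 sq ft limit; the lot has no other accessory structure; the structure's height is 7 ft, less than the 8 ft limit. Under paragraphs (h)–(o): (h) applies (a current General Clearance is held), but is set aside by (i): (i) operates against (h): the lot is in a historic district. (j) operates (a home-based business operates on the lot), but is displaced by (k): (k) operates against (j): a current General Approval is held. (l) is triggered (assessed value is $133,000, meeting the $112,500 threshold), but is displaced by (m): (m) operates against (l): the baseline figure is 610, meeting the 566 threshold. (n) would limit (m) — aggregate throughput is 310 units, meeting the 310 units threshold — but (o) sets (n) aside: (o) operates against (n): the compliance score is 46 points, less than the 58 points limit. So (d) applies.
Exception (e): a current General Certificate is held; a current Tier E Waiver is held — every condition holds. But applying paragraphs (p)–(q): (p) operates — a current Tier F Approval is held. (q) is not triggered (the Schedule A Certificate is not current), so (p) stands. So (e) is unavailable.

No — exception (d) applies; Viggo does not need a building permit.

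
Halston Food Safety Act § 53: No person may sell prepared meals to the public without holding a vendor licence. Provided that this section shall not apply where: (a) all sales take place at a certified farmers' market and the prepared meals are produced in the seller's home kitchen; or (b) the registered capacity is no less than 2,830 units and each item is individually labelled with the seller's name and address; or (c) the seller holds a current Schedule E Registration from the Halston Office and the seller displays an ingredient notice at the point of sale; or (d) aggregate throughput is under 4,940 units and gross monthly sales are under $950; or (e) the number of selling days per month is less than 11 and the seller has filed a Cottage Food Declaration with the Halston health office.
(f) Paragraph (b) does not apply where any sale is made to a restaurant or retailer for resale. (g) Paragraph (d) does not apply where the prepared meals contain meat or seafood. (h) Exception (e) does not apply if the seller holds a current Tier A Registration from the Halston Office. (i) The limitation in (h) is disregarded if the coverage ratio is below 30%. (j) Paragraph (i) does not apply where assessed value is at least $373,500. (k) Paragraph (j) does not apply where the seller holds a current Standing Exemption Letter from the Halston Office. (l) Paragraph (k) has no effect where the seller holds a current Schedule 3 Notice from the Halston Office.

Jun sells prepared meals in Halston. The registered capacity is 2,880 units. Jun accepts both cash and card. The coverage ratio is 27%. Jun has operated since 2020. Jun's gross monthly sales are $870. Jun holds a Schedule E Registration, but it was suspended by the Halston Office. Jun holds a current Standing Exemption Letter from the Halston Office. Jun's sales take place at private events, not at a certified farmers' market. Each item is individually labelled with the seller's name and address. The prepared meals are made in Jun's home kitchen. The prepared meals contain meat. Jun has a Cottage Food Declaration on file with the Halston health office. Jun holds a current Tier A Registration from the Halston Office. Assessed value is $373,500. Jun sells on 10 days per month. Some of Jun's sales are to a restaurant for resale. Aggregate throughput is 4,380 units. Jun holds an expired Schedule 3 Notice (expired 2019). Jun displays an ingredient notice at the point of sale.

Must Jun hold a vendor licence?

Exception (a) requires that all sales take place at a certified farmers' market; but sales are at private events, not a certified farmers' market, so (a) is unavailable.
Exception (b)'s conditions are all satisfied: the registered capacity is 2,880 units, meeting the 2,830 units threshold; items are individually labelled. But: (f) is triggered — some sales are to a restaurant for resale. So (b) is unavailable.
Exception (c) does not apply: the Schedule E Registration is not current.
Exception (d): aggregate throughput is 4,380 units, under the 4,940 units limit; gross monthly sales are $870, under the $950 limit — every condition holds. Turning to paragraph (g): (g) operates against (d): the prepared meals contain meat. So (d) is unavailable.
Exception (e)'s conditions are all satisfied: the number of selling days per month is 10, less than the 11 limit; a Cottage Food Declaration is on file. As to paragraphs (h)–(l): (h) is engaged (a current Tier A Registration is held), but is itself disapplied by (i): (i) is engaged — the coverage ratio is 27%, below the 30% limit. (j) operates (assessed value is $373,500, meeting the $373,500 threshold), but is itself disapplied by (k): (k) applies — a current Standing Exemption Letter is held. (l) is inapplicable (no current Schedule 3 Notice is held), so (k) stands. So (e) applies.

No — exception (e) applies; Jun is not required to hold a vendor licence.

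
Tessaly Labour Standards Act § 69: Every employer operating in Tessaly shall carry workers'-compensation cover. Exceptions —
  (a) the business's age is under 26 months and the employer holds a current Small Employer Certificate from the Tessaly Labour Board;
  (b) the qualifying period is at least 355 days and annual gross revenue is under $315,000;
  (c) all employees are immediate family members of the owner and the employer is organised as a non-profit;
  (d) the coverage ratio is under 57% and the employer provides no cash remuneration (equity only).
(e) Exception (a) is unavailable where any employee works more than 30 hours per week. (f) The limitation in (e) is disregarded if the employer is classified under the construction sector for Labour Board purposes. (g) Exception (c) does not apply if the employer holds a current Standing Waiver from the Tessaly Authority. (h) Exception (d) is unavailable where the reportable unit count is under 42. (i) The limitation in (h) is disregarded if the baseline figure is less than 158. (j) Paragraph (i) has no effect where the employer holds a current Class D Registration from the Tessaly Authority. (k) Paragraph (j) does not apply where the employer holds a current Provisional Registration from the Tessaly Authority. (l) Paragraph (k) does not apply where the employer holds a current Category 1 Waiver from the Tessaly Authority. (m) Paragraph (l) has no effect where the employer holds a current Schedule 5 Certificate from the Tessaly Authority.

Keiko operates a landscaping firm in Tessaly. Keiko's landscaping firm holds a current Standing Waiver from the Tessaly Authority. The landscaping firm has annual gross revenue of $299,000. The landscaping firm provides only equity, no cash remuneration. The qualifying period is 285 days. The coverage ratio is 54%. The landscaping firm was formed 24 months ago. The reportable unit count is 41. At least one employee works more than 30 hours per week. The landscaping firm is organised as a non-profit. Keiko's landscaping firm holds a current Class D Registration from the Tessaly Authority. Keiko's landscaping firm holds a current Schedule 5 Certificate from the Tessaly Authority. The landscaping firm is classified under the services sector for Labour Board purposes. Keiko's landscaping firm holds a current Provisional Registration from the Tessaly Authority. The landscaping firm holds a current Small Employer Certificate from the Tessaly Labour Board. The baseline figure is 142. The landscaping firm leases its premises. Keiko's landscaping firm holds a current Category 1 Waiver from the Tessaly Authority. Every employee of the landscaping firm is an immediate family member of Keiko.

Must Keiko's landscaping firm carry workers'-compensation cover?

Exception (a): the business's age is 24 months, under the 26 months limit; a current Small Employer Certificate is held — every condition holds. But applying paragraphs (e)–(f): (e) operates against (a): at least one employee exceeds 30 hours/week. (f) does not operate here (the landscaping firm is classified under the services sector), so (e) stands. Exception (a) does not apply.
Exception (b) does not apply: the qualifying period is 285 days, short of 355 days.
Exception (c) is satisfied on its face — every employee is an immediate family member; the employer is a non-profit. But: (g) is triggered — a current Standing Waiver is held. Exception (c) does not apply.
All of (d)'s requirements are met (the coverage ratio is 54%, under the 57% limit; remuneration is equity-only). Under paragraphs (h)–(m): (h) would limit (d) — the reportable unit count is 41, under the 42 limit — but (i) sets (h) aside: (i) operates against (h): the baseline figure is 142, less than the 158 limit. (j) applies (a current Class D Registration is held), but is displaced by (k): (k) operates against (j): a current Provisional Registration is held. (l) is engaged (a current Category 1 Waiver is held), but is itself disapplied by (m): (m) operates against (l): a current Schedule 5 Certificate is held. (d) remains available.

No — exception (d) applies; Keiko's landscaping firm is not required to carry workers'-compensation cover.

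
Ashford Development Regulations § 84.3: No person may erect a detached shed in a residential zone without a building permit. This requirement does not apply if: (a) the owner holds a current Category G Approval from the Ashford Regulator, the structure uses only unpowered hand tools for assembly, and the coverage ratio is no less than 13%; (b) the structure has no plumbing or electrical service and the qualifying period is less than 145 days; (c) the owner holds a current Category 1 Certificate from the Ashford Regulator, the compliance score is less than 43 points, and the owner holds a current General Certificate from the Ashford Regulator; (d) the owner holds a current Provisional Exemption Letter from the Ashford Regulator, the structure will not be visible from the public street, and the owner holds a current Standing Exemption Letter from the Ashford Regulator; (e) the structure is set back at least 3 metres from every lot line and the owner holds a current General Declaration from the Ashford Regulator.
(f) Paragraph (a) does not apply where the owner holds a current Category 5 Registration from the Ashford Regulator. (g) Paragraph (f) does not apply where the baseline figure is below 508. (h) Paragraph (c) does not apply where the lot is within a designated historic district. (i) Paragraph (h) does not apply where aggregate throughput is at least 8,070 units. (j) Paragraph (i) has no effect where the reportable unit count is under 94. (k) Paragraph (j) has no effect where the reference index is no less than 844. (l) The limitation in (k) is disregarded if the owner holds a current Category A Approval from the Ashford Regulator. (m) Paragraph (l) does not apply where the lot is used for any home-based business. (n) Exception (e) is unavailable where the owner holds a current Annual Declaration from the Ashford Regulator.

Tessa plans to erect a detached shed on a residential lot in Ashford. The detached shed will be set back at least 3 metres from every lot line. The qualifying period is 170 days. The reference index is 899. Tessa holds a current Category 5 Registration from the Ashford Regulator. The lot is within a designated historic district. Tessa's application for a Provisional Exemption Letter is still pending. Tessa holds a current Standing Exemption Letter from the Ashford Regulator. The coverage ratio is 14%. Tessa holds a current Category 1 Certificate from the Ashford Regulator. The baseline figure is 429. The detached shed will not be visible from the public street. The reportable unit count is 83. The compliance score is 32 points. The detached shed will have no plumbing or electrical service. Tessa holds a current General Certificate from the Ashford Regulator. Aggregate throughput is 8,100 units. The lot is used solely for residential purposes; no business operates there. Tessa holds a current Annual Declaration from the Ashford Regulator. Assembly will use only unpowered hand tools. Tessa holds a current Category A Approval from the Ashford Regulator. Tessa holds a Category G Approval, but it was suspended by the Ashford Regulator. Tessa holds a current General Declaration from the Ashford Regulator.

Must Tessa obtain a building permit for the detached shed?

Yes — Tessa must obtain a building permit.

Exception (a) requires that the owner holds a current Category G Approval from the Ashford Regulator; but no current Category G Approval is held, so (a) is unavailable.
Exception (b) fails — the qualifying period is 170 days, not less than 145 days.
Exception (c)'s conditions are all satisfied: a current Category 1 Certificate is held; the compliance score is 32 points, less than the 43 points limit; a current General Certificate is held. But: (h) operates — the lot is in a historic district. (i) is triggered (aggregate throughput is 8,100 units, meeting the 8,070 units threshold), but is overridden by (j): (j) operates against (i): the reportable unit count is 83, under the 94 limit. (k) would limit (j) — the reference index is 899, meeting the 844 threshold — but (l) sets (k) aside: (l) is engaged — a current Category A Approval is held. (m), which would lift (l), is not engaged — the lot is solely residential. (c) is therefore removed.
Exception (d) requires that the owner holds a current Provisional Exemption Letter from the Ashford Regulator; but no current Provisional Exemption Letter is held, so (d) is unavailable.
Exception (e)'s conditions are all satisfied: the setback is at least 3 m on every side; a current General Declaration is held. However, paragraph (n) must be considered: (n) operates against (e): a current Annual Declaration is held. (e) is therefore removed.
No exception applies. The general rule governs.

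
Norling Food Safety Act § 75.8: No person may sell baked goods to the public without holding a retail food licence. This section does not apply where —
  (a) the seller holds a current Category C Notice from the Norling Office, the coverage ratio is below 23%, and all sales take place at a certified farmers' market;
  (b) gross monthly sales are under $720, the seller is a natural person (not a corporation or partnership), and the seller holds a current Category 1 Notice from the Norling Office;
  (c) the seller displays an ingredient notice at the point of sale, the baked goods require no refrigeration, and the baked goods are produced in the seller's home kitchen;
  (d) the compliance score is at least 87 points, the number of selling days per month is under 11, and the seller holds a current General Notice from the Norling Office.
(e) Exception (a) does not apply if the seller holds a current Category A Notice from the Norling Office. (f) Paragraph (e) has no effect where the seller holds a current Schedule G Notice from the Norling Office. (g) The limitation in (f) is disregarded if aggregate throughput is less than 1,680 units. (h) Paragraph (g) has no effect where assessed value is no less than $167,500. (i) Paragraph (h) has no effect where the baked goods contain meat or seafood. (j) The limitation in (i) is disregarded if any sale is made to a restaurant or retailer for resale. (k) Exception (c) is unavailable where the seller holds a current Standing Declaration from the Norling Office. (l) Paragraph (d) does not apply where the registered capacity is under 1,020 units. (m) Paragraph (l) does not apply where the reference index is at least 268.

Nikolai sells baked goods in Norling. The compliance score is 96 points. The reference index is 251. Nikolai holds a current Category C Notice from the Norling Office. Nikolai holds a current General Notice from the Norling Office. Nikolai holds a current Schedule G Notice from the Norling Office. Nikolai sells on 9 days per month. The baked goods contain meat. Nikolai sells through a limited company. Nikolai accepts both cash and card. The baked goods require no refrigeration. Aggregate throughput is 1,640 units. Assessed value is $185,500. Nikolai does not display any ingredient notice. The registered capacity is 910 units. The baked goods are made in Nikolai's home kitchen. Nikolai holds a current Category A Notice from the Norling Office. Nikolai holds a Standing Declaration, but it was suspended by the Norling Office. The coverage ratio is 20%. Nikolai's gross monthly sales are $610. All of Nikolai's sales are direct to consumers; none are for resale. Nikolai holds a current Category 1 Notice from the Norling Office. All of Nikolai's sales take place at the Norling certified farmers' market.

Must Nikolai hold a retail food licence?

Exception (a): a current Category C Notice is held; the coverage ratio is 20%, below the 23% limit; all sales are at a certified farmers' market — every condition holds. Turning to paragraphs (e)–(j): (e) operates against (a): a current Category A Notice is held. (f) operates (a current Schedule G Notice is held), but is displaced by (g): (g) applies — aggregate throughput is 1,640 units, less than the 1,680 units limit. (h) is triggered (assessed value is $185,500, meeting the $167,500 threshold), but is overridden by (i): (i) operates against (h): the baked goods contain meat. (j) is not triggered (no sales are for resale), so (i) stands. So (a) is unavailable.
Exception (b) requires that the seller is a natural person (not a corporation or partnership); but the seller operates through a limited company, so (b) is unavailable.
Exception (c) requires that the seller displays an ingredient notice at the point of sale; but no ingredient notice is displayed, so (c) is unavailable.
Exception (d)'s conditions are all satisfied: the compliance score is 96 points, meeting the 87 points threshold; the number of selling days per month is 9, under the 11 limit; a current General Notice is held. But applying paragraphs (l)–(m): (l) operates against (d): the registered capacity is 910 units, under the 1,020 units limit. (m) does not operate here (the reference index is 251, short of 268), so (l) stands. Exception (d) does not apply.
None of the exceptions is available; § 75.8 applies in full.

Yes — Nikolai must hold a retail food licence.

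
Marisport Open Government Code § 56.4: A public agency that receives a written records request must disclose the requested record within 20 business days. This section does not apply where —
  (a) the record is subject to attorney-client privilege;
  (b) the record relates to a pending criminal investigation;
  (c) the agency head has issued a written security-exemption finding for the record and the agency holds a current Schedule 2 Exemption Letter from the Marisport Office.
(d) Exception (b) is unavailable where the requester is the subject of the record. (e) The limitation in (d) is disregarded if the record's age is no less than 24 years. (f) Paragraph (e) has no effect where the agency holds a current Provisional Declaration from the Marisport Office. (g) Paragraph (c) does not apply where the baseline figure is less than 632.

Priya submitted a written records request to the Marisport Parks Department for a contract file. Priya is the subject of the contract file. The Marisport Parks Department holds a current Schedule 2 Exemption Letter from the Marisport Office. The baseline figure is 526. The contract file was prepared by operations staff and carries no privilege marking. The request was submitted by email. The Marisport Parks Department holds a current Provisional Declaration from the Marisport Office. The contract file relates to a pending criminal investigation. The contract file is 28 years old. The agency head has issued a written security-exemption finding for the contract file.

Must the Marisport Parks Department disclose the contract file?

Yes — the Marisport Parks Department must disclose the contract file.

Exception (a) fails — the contract file carries no privilege marking.
Exception (b) is satisfied on its face — the contract file relates to a pending investigation. But: (d) applies — Priya is the subject of the contract file. (e) would limit (d) — the record's age is 28 years, meeting the 24 years threshold — but (f) sets (e) aside: (f) operates against (e): a current Provisional Declaration is held. (b) is therefore removed.
Exception (c)'s conditions are all satisfied: a written security-exemption finding has been issued; a current Schedule 2 Exemption Letter is held. However, paragraph (g) must be considered: (g) is engaged — the baseline figure is 526, less than the 632 limit. So (c) is unavailable.
No exception applies. The general rule governs.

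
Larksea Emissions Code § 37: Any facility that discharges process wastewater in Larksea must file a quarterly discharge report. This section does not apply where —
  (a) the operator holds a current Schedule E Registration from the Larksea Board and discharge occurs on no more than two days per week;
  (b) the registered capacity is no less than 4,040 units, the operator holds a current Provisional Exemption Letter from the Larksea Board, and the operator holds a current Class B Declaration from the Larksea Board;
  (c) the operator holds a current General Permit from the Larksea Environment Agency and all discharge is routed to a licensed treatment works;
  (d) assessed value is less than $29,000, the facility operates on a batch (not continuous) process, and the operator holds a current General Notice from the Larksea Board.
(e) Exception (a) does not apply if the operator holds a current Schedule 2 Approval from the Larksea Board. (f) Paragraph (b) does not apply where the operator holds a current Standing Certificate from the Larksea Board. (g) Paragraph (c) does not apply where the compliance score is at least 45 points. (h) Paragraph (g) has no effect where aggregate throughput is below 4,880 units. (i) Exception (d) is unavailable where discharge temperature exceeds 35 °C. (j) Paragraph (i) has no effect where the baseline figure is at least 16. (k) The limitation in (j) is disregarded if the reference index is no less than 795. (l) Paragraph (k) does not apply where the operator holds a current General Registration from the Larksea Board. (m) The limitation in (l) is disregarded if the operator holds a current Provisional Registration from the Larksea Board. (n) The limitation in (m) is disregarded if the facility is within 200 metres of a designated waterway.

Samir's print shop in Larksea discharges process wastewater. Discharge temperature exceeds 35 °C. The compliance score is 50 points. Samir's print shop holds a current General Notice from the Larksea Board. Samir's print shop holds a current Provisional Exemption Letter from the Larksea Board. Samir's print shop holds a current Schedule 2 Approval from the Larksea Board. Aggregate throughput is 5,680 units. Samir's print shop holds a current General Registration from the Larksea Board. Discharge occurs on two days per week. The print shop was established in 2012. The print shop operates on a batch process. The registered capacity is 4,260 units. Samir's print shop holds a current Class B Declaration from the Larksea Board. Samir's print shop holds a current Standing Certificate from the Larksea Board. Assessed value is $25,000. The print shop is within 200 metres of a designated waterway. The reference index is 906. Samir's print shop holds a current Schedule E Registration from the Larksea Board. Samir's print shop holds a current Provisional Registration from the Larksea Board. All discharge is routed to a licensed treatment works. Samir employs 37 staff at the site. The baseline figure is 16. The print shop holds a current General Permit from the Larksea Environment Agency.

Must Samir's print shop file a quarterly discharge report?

No — exception (d) applies; Samir's print shop is not required to file a quarterly discharge report.

Exception (a): a current Schedule E Registration is held; discharge occurs on no more than two days per week — every condition holds. Turning to paragraph (e): (e) operates against (a): a current Schedule 2 Approval is held. Exception (a) does not apply.
Exception (b)'s conditions are all satisfied: the registered capacity is 4,260 units, meeting the 4,040 units threshold; a current Provisional Exemption Letter is held; a current Class B Declaration is held. But applying paragraph (f): (f) is triggered — a current Standing Certificate is held. So (b) is unavailable.
Exception (c) is satisfied on its face — a current General Permit is held; discharge is routed to a licensed treatment works. But applying paragraphs (g)–(h): (g) is engaged — the compliance score is 50 points, meeting the 45 points threshold. (h), which would lift (g), is not engaged — aggregate throughput is 5,680 units, not below 4,880 units. So (c) is unavailable.
Exception (d)'s conditions are all satisfied: assessed value is $25,000, less than the $29,000 limit; the facility operates on a batch process; a current General Notice is held. Applying paragraphs (i)–(n): (i) would limit (d) — discharge temperature exceeds 35 °C — but (j) sets (i) aside: (j) operates against (i): the baseline figure is 16, meeting the 16 threshold. (k) is engaged (the reference index is 906, meeting the 795 threshold), but yields to (l): (l) operates against (k): a current General Registration is held. (m) applies (a current Provisional Registration is held), but is overridden by (n): (n) operates against (m): the print shop is within 200 m of a designated waterway. Exception (d) stands.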